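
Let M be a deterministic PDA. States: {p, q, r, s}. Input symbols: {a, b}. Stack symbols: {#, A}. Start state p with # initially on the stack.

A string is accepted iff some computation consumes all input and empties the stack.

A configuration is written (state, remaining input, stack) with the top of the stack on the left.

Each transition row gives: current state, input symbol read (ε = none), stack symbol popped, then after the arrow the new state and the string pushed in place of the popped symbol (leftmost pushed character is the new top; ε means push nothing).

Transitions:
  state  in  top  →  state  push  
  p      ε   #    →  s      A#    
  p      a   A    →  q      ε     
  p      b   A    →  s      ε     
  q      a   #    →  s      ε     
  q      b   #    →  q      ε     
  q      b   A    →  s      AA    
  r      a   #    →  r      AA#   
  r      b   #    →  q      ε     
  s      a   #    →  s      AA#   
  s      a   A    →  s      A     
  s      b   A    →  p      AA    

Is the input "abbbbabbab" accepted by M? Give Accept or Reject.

Reject

(p, abbbbabbab, #)
  ε-move, top #: go to s, push A# → (s, abbbbabbab, A#)
  read a, top A: go to s, push A → (s, bbbbabbab, A#)
  read b, top A: go to p, push AA → (p, bbbabbab, AA#)
  read b, top A: go to s, push ε → (s, bbabbab, A#)
  read b, top A: go to p, push AA → (p, babbab, AA#)
  read b, top A: go to s, push ε → (s, abbab, A#)
  read a, top A: go to s, push A → (s, bbab, A#)
  read b, top A: go to p, push AA → (p, bab, AA#)
  read b, top A: go to s, push ε → (s, ab, A#)
  read a, top A: go to s, push A → (s, b, A#)
  read b, top A: go to p, push AA → (p, ε, AA#)
All input consumed; stack is AA#, not empty, and no further ε-move applies.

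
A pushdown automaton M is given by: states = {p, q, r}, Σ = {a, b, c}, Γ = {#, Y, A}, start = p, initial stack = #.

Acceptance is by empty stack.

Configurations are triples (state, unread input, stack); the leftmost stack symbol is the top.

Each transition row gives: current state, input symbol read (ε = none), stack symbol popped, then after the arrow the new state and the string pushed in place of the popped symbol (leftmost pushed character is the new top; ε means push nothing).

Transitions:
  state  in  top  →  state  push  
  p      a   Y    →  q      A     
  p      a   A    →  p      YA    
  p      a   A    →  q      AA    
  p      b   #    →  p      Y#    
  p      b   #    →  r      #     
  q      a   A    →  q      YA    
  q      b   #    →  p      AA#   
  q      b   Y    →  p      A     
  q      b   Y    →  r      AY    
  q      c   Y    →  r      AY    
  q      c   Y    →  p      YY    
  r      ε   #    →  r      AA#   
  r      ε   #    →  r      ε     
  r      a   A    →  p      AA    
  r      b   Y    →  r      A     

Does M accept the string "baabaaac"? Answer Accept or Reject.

No computation consumes all input and empties the stack.

Reject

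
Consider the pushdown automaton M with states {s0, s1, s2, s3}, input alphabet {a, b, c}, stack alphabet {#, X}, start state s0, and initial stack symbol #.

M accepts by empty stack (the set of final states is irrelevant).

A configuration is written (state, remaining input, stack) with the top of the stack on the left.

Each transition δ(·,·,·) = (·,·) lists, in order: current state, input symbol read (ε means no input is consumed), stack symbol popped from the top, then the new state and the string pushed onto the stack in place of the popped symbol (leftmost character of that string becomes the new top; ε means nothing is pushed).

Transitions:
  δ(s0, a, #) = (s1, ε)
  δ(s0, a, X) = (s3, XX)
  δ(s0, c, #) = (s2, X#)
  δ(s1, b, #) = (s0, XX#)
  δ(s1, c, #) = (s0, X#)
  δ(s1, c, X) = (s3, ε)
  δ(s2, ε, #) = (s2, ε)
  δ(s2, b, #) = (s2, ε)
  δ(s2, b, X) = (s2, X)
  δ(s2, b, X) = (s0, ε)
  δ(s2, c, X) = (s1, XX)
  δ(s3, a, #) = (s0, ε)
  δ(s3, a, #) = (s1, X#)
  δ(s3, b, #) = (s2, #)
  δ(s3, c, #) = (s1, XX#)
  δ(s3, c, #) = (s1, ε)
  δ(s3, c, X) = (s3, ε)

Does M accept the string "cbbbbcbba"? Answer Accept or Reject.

One accepting computation: (s0, cbbbbcbba, #) ⊢ (s2, bbbbcbba, X#) ⊢ (s2, bbbcbba, X#) ⊢ (s2, bbcbba, X#) ⊢ (s2, bcbba, X#) ⊢ (s0, cbba, #) ⊢ (s2, bba, X#) ⊢ (s2, ba, X#) ⊢ (s0, a, #) ⊢ (s1, ε, ε)
All input consumed and the stack is empty.

Accept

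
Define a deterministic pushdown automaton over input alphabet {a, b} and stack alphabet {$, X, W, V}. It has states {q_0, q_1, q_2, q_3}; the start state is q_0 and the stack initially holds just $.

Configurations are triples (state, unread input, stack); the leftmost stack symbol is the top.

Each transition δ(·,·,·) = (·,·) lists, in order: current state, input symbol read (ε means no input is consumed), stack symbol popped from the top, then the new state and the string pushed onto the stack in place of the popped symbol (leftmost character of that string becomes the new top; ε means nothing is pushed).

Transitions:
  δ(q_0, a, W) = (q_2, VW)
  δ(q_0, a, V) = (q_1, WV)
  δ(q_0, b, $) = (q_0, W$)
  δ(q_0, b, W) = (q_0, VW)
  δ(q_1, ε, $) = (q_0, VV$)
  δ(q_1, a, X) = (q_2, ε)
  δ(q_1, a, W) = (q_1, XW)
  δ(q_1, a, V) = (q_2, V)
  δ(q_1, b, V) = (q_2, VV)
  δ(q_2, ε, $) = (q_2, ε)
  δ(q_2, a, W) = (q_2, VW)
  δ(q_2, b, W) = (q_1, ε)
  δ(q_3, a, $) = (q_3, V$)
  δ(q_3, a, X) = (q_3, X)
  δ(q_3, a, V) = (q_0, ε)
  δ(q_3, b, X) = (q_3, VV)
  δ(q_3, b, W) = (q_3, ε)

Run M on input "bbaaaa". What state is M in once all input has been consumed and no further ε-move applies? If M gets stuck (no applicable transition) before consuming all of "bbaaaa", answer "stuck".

(q_0, bbaaaa, $)
  read b, top $: go to q_0, push W$ → (q_0, baaaa, W$)
  read b, top W: go to q_0, push VW → (q_0, aaaa, VW$)
  read a, top V: go to q_1, push WV → (q_1, aaa, WVW$)
  read a, top W: go to q_1, push XW → (q_1, aa, XWVW$)
  read a, top X: go to q_2, push ε → (q_2, a, WVW$)
  read a, top W: go to q_2, push VW → (q_2, ε, VWVW$)
All input consumed; M is in state q_2.

q_2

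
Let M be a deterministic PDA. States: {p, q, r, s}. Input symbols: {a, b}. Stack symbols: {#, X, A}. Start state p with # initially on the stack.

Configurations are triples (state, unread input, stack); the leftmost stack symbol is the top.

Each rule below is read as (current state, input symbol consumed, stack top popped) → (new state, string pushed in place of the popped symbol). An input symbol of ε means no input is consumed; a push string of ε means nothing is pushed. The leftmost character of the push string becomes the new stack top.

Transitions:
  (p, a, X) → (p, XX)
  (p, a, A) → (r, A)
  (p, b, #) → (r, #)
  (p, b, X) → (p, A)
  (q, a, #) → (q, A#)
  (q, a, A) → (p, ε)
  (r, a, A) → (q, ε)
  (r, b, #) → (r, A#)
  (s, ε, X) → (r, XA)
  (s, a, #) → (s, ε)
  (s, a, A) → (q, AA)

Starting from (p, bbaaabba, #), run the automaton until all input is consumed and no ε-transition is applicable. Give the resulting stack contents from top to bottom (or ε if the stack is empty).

(p, bbaaabba, #)
  read b, top #: go to r, push # → (r, baaabba, #)
  read b, top #: go to r, push A# → (r, aaabba, A#)
  read a, top A: go to q, push ε → (q, aabba, #)
  read a, top #: go to q, push A# → (q, abba, A#)
  read a, top A: go to p, push ε → (p, bba, #)
  read b, top #: go to r, push # → (r, ba, #)
  read b, top #: go to r, push A# → (r, a, A#)
  read a, top A: go to q, push ε → (q, ε, #)
All input consumed in state q with stack #.

#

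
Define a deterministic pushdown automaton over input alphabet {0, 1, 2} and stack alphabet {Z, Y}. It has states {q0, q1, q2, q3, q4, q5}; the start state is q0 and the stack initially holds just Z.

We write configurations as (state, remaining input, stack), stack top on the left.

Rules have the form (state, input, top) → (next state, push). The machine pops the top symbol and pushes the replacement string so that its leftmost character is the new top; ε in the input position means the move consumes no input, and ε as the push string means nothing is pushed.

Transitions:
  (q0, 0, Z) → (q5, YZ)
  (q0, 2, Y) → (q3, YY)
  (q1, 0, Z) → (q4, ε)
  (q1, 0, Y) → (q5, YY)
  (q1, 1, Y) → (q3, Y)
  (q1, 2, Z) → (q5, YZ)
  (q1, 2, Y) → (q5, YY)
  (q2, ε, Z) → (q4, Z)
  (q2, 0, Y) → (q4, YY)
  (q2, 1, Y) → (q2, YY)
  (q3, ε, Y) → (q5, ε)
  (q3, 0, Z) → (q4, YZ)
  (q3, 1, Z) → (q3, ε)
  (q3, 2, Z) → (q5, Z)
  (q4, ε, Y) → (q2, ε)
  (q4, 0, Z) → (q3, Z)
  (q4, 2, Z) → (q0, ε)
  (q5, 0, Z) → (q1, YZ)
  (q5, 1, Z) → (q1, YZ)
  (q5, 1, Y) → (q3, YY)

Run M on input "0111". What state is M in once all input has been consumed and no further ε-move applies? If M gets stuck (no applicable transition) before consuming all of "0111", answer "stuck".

q5

(q0, 0111, Z)
  read 0, top Z: go to q5, push YZ → (q5, 111, YZ)
  read 1, top Y: go to q3, push YY → (q3, 11, YYZ)
  ε-move, top Y: go to q5, push ε → (q5, 11, YZ)
  read 1, top Y: go to q3, push YY → (q3, 1, YYZ)
  ε-move, top Y: go to q5, push ε → (q5, 1, YZ)
  read 1, top Y: go to q3, push YY → (q3, ε, YYZ)
  ε-move, top Y: go to q5, push ε → (q5, ε, YZ)
All input consumed; M is in state q5.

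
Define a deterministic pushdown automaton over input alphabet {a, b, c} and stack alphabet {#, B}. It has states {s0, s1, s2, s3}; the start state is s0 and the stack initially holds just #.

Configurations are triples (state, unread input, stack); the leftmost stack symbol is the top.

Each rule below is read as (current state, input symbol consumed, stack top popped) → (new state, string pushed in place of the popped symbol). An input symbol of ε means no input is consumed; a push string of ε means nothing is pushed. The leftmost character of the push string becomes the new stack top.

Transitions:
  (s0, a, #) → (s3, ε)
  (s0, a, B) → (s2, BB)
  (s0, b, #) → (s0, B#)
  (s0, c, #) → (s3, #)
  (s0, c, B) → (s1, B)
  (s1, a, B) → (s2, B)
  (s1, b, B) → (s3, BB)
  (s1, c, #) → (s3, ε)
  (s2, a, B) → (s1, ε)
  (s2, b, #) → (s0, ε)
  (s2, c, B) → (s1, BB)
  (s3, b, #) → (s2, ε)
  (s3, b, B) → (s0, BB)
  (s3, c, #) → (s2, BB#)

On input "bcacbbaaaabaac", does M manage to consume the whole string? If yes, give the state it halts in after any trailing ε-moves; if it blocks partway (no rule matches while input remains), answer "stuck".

(s0, bcacbbaaaabaac, #)
  read b, top #: go to s0, push B# → (s0, cacbbaaaabaac, B#)
  read c, top B: go to s1, push B → (s1, acbbaaaabaac, B#)
  read a, top B: go to s2, push B → (s2, cbbaaaabaac, B#)
  read c, top B: go to s1, push BB → (s1, bbaaaabaac, BB#)
  read b, top B: go to s3, push BB → (s3, baaaabaac, BBB#)
  read b, top B: go to s0, push BB → (s0, aaaabaac, BBBB#)
  read a, top B: go to s2, push BB → (s2, aaabaac, BBBBB#)
  read a, top B: go to s1, push ε → (s1, aabaac, BBBB#)
  read a, top B: go to s2, push B → (s2, abaac, BBBB#)
  read a, top B: go to s1, push ε → (s1, baac, BBB#)
  read b, top B: go to s3, push BB → (s3, aac, BBBB#)
No transition for (s3, a, top B); M blocks with input aac remaining.

stuck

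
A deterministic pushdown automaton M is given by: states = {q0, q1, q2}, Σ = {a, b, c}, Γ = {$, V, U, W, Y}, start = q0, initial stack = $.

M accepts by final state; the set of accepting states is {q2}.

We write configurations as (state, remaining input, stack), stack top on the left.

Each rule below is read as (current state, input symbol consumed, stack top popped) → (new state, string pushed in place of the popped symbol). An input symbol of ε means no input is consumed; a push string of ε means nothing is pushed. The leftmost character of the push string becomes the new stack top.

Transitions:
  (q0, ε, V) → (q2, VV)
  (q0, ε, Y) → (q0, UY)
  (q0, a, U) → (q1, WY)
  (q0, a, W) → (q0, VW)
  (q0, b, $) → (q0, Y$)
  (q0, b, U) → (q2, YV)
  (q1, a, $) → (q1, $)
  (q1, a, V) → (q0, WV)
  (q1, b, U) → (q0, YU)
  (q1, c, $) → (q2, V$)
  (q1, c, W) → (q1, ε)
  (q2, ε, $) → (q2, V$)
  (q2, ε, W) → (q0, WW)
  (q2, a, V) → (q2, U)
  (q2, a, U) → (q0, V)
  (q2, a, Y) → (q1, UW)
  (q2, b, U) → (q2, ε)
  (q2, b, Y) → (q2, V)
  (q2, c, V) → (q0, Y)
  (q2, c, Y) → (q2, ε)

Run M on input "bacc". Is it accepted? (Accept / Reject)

Reject

(q0, bacc, $)
  read b, top $: go to q0, push Y$ → (q0, acc, Y$)
  ε-move, top Y: go to q0, push UY → (q0, acc, UY$)
  read a, top U: go to q1, push WY → (q1, cc, WYY$)
  read c, top W: go to q1, push ε → (q1, c, YY$)
No transition applies at (q1, c, YY$); input not fully consumed.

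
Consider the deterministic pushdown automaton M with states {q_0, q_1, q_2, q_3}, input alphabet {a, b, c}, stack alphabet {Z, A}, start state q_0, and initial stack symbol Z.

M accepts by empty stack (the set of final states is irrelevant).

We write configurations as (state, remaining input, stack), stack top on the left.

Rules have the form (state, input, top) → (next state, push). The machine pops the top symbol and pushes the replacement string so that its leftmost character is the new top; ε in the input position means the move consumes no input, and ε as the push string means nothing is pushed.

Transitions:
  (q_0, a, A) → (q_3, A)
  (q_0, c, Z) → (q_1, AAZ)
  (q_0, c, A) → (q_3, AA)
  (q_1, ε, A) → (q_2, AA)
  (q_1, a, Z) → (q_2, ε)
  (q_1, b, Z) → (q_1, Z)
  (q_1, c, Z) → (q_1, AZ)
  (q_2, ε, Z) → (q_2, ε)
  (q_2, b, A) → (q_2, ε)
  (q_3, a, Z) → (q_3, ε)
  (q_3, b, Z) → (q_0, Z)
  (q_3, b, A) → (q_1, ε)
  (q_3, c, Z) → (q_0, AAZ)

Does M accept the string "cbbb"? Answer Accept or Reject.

Accept

(q_0, cbbb, Z)
  read c, top Z: go to q_1, push AAZ → (q_1, bbb, AAZ)
  ε-move, top A: go to q_2, push AA → (q_2, bbb, AAAZ)
  read b, top A: go to q_2, push ε → (q_2, bb, AAZ)
  read b, top A: go to q_2, push ε → (q_2, b, AZ)
  read b, top A: go to q_2, push ε → (q_2, ε, Z)
  ε-move, top Z: go to q_2, push ε → (q_2, ε, ε)
All input consumed and the stack is empty.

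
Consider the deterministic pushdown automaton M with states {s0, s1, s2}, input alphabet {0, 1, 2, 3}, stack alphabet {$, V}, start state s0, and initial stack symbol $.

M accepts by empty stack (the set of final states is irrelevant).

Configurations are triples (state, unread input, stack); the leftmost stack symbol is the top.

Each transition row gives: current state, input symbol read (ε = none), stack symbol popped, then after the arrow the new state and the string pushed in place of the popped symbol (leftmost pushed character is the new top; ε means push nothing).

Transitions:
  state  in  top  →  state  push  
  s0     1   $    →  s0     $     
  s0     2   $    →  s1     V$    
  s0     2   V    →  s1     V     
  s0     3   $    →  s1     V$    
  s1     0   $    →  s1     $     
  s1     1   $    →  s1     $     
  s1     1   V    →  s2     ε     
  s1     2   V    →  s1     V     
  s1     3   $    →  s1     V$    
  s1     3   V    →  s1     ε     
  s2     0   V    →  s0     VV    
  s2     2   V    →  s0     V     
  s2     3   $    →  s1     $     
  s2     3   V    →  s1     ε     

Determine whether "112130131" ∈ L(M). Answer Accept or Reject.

(s0, 112130131, $) ⊢ (s0, 12130131, $) ⊢ (s0, 2130131, $) ⊢ (s1, 130131, V$) ⊢ (s2, 30131, $) ⊢ (s1, 0131, $) ⊢ (s1, 131, $) ⊢ (s1, 31, $) ⊢ (s1, 1, V$) ⊢ (s2, ε, $)
All input consumed; stack is $, not empty, and no further ε-move applies.

Reject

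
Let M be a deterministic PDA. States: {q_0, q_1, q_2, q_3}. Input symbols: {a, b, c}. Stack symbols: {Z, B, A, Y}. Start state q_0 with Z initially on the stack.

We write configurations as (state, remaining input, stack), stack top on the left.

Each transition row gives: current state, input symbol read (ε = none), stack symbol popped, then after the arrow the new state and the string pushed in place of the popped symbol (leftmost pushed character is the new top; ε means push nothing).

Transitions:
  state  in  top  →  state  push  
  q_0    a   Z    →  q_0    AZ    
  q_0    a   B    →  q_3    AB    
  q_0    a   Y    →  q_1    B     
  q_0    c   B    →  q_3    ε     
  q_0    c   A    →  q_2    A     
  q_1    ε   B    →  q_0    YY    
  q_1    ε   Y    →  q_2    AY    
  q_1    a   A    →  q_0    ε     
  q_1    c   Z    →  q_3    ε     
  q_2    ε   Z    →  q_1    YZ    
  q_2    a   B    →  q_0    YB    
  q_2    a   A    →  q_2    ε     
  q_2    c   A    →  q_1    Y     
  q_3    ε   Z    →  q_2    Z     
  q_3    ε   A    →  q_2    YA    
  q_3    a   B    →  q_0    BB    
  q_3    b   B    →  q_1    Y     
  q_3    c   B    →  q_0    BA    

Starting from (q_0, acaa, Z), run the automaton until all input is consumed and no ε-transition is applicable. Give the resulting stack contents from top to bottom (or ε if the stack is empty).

YZ

(q_0, acaa, Z) ⊢ (q_0, caa, AZ) ⊢ (q_2, aa, AZ) ⊢ (q_2, a, Z) ⊢ (q_1, a, YZ) ⊢ (q_2, a, AYZ) ⊢ (q_2, ε, YZ)
All input consumed in state q_2 with stack YZ.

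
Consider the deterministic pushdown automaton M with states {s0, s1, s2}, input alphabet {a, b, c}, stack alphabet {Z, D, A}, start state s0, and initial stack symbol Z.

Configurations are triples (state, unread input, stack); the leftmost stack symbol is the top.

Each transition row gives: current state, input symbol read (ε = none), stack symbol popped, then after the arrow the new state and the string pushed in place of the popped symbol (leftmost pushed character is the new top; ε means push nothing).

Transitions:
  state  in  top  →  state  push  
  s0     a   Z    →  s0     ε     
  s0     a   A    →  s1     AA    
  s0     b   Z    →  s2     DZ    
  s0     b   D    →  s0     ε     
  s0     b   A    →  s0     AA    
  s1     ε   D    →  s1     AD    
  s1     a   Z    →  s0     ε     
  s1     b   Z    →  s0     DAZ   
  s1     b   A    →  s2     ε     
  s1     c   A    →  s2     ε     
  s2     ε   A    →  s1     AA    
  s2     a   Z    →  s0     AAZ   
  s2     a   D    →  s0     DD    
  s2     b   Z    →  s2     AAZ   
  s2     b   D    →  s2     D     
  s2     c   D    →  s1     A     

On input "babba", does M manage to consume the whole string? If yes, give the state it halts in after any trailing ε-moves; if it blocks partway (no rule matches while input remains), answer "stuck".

(s0, babba, Z)
  read b, top Z: go to s2, push DZ → (s2, abba, DZ)
  read a, top D: go to s0, push DD → (s0, bba, DDZ)
  read b, top D: go to s0, push ε → (s0, ba, DZ)
  read b, top D: go to s0, push ε → (s0, a, Z)
  read a, top Z: go to s0, push ε → (s0, ε, ε)
All input consumed; M is in state s0.

s0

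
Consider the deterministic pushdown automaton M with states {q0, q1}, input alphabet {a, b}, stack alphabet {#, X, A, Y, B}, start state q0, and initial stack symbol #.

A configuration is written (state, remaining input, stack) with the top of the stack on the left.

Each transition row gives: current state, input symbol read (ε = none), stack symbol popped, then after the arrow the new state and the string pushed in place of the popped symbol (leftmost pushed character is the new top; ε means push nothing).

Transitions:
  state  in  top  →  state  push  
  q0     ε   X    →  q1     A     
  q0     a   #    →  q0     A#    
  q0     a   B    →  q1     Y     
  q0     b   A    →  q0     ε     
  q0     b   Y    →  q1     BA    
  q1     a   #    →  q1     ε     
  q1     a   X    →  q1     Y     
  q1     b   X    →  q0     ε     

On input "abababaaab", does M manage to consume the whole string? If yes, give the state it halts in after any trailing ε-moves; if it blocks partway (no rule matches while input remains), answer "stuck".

(q0, abababaaab, #)
  read a, top #: go to q0, push A# → (q0, bababaaab, A#)
  read b, top A: go to q0, push ε → (q0, ababaaab, #)
  read a, top #: go to q0, push A# → (q0, babaaab, A#)
  read b, top A: go to q0, push ε → (q0, abaaab, #)
  read a, top #: go to q0, push A# → (q0, baaab, A#)
  read b, top A: go to q0, push ε → (q0, aaab, #)
  read a, top #: go to q0, push A# → (q0, aab, A#)
No transition for (q0, a, top A); M blocks with input aab remaining.

stuck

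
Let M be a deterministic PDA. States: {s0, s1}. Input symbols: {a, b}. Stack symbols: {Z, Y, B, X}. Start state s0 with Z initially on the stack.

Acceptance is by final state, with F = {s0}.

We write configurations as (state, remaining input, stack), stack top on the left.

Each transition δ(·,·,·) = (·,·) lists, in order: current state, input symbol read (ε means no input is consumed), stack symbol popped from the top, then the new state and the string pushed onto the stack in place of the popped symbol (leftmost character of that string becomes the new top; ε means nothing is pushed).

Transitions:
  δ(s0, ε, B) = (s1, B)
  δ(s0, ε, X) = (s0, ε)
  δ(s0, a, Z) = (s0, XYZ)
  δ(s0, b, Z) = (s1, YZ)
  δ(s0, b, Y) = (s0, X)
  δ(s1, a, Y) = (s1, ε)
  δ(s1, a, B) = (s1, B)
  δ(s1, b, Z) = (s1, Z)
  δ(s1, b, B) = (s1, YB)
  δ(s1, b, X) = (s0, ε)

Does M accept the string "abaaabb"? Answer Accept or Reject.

(s0, abaaabb, Z)
  read a, top Z: go to s0, push XYZ → (s0, baaabb, XYZ)
  ε-move, top X: go to s0, push ε → (s0, baaabb, YZ)
  read b, top Y: go to s0, push X → (s0, aaabb, XZ)
  ε-move, top X: go to s0, push ε → (s0, aaabb, Z)
  read a, top Z: go to s0, push XYZ → (s0, aabb, XYZ)
  ε-move, top X: go to s0, push ε → (s0, aabb, YZ)
No transition applies at (s0, aabb, YZ); input not fully consumed.

Reject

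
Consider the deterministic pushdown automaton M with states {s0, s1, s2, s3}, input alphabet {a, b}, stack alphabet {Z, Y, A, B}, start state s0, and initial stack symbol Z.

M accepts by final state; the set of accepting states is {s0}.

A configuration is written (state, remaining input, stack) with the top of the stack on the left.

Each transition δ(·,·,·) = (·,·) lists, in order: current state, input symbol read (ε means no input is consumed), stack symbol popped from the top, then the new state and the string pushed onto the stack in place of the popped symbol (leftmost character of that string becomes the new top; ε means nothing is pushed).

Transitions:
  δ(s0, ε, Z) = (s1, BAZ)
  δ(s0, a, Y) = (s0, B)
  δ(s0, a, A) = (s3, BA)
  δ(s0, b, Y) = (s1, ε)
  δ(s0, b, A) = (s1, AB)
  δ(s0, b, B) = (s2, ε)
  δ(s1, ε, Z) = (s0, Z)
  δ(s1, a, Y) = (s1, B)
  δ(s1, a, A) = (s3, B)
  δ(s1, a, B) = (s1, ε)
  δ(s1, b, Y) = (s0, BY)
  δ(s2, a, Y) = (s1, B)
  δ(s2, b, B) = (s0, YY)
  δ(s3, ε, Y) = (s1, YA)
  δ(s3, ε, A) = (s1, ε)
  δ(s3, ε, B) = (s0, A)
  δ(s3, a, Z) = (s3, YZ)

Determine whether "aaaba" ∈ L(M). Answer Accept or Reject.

Accept

(s0, aaaba, Z)
  ε-move, top Z: go to s1, push BAZ → (s1, aaaba, BAZ)
  read a, top B: go to s1, push ε → (s1, aaba, AZ)
  read a, top A: go to s3, push B → (s3, aba, BZ)
  ε-move, top B: go to s0, push A → (s0, aba, AZ)
  read a, top A: go to s3, push BA → (s3, ba, BAZ)
  ε-move, top B: go to s0, push A → (s0, ba, AAZ)
  read b, top A: go to s1, push AB → (s1, a, ABAZ)
  read a, top A: go to s3, push B → (s3, ε, BBAZ)
  ε-move, top B: go to s0, push A → (s0, ε, ABAZ)
All input consumed; state s0 ∈ F.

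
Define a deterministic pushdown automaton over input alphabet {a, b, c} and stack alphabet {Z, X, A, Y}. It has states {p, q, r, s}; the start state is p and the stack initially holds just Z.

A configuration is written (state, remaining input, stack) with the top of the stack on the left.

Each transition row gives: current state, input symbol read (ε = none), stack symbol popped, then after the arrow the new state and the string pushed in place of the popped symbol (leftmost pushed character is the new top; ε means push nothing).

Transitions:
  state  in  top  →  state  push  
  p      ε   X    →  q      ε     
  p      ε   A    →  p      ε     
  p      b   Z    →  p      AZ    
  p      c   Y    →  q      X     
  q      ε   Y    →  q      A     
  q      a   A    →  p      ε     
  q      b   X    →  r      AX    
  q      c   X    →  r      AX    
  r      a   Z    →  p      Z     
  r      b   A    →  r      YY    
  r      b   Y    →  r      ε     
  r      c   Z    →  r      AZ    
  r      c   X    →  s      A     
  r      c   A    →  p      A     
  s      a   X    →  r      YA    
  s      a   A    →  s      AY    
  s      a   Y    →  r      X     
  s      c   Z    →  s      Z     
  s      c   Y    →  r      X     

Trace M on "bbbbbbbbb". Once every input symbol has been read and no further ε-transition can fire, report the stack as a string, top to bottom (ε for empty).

(p, bbbbbbbbb, Z)
  read b, top Z: go to p, push AZ → (p, bbbbbbbb, AZ)
  ε-move, top A: go to p, push ε → (p, bbbbbbbb, Z)
  read b, top Z: go to p, push AZ → (p, bbbbbbb, AZ)
  ε-move, top A: go to p, push ε → (p, bbbbbbb, Z)
  read b, top Z: go to p, push AZ → (p, bbbbbb, AZ)
  ε-move, top A: go to p, push ε → (p, bbbbbb, Z)
  read b, top Z: go to p, push AZ → (p, bbbbb, AZ)
  ε-move, top A: go to p, push ε → (p, bbbbb, Z)
  read b, top Z: go to p, push AZ → (p, bbbb, AZ)
  ε-move, top A: go to p, push ε → (p, bbbb, Z)
  read b, top Z: go to p, push AZ → (p, bbb, AZ)
  ε-move, top A: go to p, push ε → (p, bbb, Z)
  read b, top Z: go to p, push AZ → (p, bb, AZ)
  ε-move, top A: go to p, push ε → (p, bb, Z)
  read b, top Z: go to p, push AZ → (p, b, AZ)
  ε-move, top A: go to p, push ε → (p, b, Z)
  read b, top Z: go to p, push AZ → (p, ε, AZ)
  ε-move, top A: go to p, push ε → (p, ε, Z)
All input consumed in state p with stack Z.

Z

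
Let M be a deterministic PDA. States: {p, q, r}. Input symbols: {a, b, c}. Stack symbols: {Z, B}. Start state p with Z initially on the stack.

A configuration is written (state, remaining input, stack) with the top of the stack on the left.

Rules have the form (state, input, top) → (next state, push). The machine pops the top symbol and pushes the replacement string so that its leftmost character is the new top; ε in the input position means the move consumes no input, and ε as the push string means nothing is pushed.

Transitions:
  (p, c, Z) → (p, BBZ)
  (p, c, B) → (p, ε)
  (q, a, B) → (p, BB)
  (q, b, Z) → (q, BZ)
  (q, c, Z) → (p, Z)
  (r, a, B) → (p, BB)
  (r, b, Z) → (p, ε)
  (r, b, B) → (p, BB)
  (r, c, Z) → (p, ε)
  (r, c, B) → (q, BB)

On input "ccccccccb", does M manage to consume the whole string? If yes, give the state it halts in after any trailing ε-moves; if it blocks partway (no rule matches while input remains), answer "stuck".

(p, ccccccccb, Z)
  read c, top Z: go to p, push BBZ → (p, cccccccb, BBZ)
  read c, top B: go to p, push ε → (p, ccccccb, BZ)
  read c, top B: go to p, push ε → (p, cccccb, Z)
  read c, top Z: go to p, push BBZ → (p, ccccb, BBZ)
  read c, top B: go to p, push ε → (p, cccb, BZ)
  read c, top B: go to p, push ε → (p, ccb, Z)
  read c, top Z: go to p, push BBZ → (p, cb, BBZ)
  read c, top B: go to p, push ε → (p, b, BZ)
No transition for (p, b, top B); M blocks with input b remaining.

stuck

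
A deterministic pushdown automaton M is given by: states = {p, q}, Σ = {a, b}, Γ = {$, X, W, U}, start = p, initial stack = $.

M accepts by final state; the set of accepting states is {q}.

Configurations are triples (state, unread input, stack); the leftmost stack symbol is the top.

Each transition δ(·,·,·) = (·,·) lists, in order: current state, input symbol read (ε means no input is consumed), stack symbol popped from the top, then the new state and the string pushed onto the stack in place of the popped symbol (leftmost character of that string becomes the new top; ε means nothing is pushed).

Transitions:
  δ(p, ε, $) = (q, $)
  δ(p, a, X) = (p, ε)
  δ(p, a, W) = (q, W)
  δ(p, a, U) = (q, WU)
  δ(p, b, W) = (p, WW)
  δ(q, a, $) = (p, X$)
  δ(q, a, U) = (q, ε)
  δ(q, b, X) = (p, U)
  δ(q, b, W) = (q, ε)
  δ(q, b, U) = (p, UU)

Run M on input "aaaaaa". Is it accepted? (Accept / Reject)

Accept

(p, aaaaaa, $)
  ε-move, top $: go to q, push $ → (q, aaaaaa, $)
  read a, top $: go to p, push X$ → (p, aaaaa, X$)
  read a, top X: go to p, push ε → (p, aaaa, $)
  ε-move, top $: go to q, push $ → (q, aaaa, $)
  read a, top $: go to p, push X$ → (p, aaa, X$)
  read a, top X: go to p, push ε → (p, aa, $)
  ε-move, top $: go to q, push $ → (q, aa, $)
  read a, top $: go to p, push X$ → (p, a, X$)
  read a, top X: go to p, push ε → (p, ε, $)
  ε-move, top $: go to q, push $ → (q, ε, $)
All input consumed; state q ∈ F.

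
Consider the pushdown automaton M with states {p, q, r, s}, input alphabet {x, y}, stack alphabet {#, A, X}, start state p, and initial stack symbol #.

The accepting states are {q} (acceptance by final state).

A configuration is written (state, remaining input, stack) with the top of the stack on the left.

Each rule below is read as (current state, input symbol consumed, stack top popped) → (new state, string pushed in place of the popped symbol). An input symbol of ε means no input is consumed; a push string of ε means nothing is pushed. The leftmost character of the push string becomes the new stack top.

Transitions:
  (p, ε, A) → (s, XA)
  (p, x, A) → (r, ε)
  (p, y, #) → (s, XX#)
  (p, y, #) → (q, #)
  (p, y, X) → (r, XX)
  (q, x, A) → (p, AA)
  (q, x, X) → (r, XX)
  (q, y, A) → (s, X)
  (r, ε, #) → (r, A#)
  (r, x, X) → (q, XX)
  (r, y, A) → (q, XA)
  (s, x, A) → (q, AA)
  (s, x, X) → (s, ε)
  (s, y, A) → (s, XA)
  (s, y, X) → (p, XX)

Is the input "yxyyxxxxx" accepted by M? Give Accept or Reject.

One accepting computation: (p, yxyyxxxxx, #) ⊢ (s, xyyxxxxx, XX#) ⊢ (s, yyxxxxx, X#) ⊢ (p, yxxxxx, XX#) ⊢ (r, xxxxx, XXX#) ⊢ (q, xxxx, XXXX#) ⊢ (r, xxx, XXXXX#) ⊢ (q, xx, XXXXXX#) ⊢ (r, x, XXXXXXX#) ⊢ (q, ε, XXXXXXXX#)
All input consumed and state q ∈ F.

Accept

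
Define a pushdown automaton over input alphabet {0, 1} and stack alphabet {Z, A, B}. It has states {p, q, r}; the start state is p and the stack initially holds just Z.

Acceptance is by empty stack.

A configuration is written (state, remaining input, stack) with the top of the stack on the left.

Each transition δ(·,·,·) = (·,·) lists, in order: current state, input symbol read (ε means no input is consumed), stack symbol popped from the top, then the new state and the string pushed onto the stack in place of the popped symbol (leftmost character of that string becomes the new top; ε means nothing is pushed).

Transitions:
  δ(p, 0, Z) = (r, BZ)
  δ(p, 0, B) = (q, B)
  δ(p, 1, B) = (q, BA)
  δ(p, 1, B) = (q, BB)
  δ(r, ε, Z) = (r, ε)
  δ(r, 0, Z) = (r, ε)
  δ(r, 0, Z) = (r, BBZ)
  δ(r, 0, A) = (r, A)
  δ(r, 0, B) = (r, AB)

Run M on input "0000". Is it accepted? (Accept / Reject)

No computation consumes all input and empties the stack.

Reject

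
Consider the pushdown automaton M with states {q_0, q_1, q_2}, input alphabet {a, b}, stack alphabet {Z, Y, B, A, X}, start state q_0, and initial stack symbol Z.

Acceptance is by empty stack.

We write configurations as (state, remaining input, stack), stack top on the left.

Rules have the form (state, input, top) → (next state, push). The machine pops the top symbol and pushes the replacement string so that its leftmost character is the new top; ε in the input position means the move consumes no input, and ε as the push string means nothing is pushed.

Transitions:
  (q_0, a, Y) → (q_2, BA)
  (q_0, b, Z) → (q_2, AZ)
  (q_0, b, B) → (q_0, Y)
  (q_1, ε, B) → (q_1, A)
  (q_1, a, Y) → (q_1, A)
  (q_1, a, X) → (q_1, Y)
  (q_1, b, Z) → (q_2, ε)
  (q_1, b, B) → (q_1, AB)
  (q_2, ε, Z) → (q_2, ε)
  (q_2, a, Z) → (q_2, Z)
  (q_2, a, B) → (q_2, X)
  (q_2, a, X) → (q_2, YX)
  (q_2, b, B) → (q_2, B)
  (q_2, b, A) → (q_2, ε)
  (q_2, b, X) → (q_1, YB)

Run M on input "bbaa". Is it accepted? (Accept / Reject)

One accepting computation: (q_0, bbaa, Z) ⊢ (q_2, baa, AZ) ⊢ (q_2, aa, Z) ⊢ (q_2, a, Z) ⊢ (q_2, ε, Z) ⊢ (q_2, ε, ε)
All input consumed and the stack is empty.

Accept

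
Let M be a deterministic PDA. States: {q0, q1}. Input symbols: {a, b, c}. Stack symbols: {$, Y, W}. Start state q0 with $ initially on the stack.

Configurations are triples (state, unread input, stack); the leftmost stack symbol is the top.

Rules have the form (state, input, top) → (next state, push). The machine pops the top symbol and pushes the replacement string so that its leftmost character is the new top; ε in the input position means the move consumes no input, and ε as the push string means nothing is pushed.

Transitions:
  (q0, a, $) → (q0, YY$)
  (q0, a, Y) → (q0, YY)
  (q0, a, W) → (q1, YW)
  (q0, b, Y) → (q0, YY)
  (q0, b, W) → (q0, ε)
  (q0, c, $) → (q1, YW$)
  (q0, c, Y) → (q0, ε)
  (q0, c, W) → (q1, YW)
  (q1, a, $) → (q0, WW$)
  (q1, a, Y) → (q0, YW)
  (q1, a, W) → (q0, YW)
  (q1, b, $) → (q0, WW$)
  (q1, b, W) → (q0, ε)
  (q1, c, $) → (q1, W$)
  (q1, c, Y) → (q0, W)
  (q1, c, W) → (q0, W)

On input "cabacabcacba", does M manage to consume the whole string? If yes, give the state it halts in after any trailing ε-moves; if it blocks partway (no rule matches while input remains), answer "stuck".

q0

(q0, cabacabcacba, $) ⊢ (q1, abacabcacba, YW$) ⊢ (q0, bacabcacba, YWW$) ⊢ (q0, acabcacba, YYWW$) ⊢ (q0, cabcacba, YYYWW$) ⊢ (q0, abcacba, YYWW$) ⊢ (q0, bcacba, YYYWW$) ⊢ (q0, cacba, YYYYWW$) ⊢ (q0, acba, YYYWW$) ⊢ (q0, cba, YYYYWW$) ⊢ (q0, ba, YYYWW$) ⊢ (q0, a, YYYYWW$) ⊢ (q0, ε, YYYYYWW$)
All input consumed; M is in state q0.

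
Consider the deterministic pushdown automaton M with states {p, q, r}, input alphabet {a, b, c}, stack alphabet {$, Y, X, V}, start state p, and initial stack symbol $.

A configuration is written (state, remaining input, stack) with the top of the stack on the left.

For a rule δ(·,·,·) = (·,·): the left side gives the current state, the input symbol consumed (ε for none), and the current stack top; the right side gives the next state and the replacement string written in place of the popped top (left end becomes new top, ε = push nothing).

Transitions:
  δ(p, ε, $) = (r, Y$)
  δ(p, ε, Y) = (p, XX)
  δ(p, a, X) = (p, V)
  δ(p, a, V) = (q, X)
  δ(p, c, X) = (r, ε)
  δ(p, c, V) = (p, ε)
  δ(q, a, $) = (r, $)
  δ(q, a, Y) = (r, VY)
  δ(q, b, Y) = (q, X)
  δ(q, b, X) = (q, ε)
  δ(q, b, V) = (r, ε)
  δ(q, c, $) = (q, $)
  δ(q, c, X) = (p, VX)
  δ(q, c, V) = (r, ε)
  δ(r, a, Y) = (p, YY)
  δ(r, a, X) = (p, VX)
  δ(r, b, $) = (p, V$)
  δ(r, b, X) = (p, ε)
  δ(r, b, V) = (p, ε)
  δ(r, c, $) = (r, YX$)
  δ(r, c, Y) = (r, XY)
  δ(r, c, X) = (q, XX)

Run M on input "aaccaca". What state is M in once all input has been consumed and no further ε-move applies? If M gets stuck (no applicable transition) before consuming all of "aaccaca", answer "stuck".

p

(p, aaccaca, $)
  ε-move, top $: go to r, push Y$ → (r, aaccaca, Y$)
  read a, top Y: go to p, push YY → (p, accaca, YY$)
  ε-move, top Y: go to p, push XX → (p, accaca, XXY$)
  read a, top X: go to p, push V → (p, ccaca, VXY$)
  read c, top V: go to p, push ε → (p, caca, XY$)
  read c, top X: go to r, push ε → (r, aca, Y$)
  read a, top Y: go to p, push YY → (p, ca, YY$)
  ε-move, top Y: go to p, push XX → (p, ca, XXY$)
  read c, top X: go to r, push ε → (r, a, XY$)
  read a, top X: go to p, push VX → (p, ε, VXY$)
All input consumed; M is in state p.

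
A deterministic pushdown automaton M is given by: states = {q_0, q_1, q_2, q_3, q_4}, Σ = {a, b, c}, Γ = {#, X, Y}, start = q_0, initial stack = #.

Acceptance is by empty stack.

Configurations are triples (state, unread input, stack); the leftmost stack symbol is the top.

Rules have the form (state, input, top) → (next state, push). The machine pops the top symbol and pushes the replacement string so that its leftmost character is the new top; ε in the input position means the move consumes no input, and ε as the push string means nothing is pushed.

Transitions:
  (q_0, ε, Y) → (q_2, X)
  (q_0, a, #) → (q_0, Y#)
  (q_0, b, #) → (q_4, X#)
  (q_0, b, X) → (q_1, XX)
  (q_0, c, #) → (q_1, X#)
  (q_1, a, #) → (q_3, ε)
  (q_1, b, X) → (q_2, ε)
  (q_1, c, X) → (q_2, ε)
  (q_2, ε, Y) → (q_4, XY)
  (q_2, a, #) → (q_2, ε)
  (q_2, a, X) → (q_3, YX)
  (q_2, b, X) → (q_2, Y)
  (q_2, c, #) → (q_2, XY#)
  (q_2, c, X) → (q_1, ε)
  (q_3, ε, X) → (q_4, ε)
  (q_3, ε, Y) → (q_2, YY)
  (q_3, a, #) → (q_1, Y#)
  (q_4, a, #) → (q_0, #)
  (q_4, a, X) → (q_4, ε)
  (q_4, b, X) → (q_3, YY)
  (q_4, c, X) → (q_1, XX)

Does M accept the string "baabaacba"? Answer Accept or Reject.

Accept

(q_0, baabaacba, #) ⊢ (q_4, aabaacba, X#) ⊢ (q_4, abaacba, #) ⊢ (q_0, baacba, #) ⊢ (q_4, aacba, X#) ⊢ (q_4, acba, #) ⊢ (q_0, cba, #) ⊢ (q_1, ba, X#) ⊢ (q_2, a, #) ⊢ (q_2, ε, ε)
All input consumed and the stack is empty.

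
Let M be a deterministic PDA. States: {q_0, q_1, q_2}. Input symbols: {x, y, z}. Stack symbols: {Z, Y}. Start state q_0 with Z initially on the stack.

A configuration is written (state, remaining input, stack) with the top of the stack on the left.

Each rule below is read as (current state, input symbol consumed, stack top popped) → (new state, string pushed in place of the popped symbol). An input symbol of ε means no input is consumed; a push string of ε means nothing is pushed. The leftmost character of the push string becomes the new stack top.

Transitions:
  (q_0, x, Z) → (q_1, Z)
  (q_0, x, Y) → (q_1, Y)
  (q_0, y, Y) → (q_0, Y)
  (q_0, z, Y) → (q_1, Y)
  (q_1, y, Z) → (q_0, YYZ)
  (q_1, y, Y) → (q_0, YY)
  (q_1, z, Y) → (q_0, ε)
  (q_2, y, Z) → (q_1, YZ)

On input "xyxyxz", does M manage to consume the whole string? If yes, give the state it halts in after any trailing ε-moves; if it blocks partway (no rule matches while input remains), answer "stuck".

q_0

(q_0, xyxyxz, Z) ⊢ (q_1, yxyxz, Z) ⊢ (q_0, xyxz, YYZ) ⊢ (q_1, yxz, YYZ) ⊢ (q_0, xz, YYYZ) ⊢ (q_1, z, YYYZ) ⊢ (q_0, ε, YYZ)
All input consumed; M is in state q_0.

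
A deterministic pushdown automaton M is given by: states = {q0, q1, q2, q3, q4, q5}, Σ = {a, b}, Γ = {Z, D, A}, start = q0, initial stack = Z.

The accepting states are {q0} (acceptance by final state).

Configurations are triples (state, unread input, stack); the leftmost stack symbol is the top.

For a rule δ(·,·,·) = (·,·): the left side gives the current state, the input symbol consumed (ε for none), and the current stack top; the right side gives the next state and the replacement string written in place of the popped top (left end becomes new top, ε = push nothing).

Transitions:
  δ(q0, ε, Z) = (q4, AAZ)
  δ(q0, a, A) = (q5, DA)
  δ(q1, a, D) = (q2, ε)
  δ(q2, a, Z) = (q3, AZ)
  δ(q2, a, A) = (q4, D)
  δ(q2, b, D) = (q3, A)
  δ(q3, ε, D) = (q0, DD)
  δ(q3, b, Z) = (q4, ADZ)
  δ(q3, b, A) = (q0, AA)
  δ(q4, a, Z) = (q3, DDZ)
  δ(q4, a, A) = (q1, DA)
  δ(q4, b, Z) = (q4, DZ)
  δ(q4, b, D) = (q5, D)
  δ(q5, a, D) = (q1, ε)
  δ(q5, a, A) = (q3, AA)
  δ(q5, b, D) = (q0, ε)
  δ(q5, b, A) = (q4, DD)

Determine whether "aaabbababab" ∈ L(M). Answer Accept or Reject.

Accept

(q0, aaabbababab, Z)
  ε-move, top Z: go to q4, push AAZ → (q4, aaabbababab, AAZ)
  read a, top A: go to q1, push DA → (q1, aabbababab, DAAZ)
  read a, top D: go to q2, push ε → (q2, abbababab, AAZ)
  read a, top A: go to q4, push D → (q4, bbababab, DAZ)
  read b, top D: go to q5, push D → (q5, bababab, DAZ)
  read b, top D: go to q0, push ε → (q0, ababab, AZ)
  read a, top A: go to q5, push DA → (q5, babab, DAZ)
  read b, top D: go to q0, push ε → (q0, abab, AZ)
  read a, top A: go to q5, push DA → (q5, bab, DAZ)
  read b, top D: go to q0, push ε → (q0, ab, AZ)
  read a, top A: go to q5, push DA → (q5, b, DAZ)
  read b, top D: go to q0, push ε → (q0, ε, AZ)
All input consumed; state q0 ∈ F.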